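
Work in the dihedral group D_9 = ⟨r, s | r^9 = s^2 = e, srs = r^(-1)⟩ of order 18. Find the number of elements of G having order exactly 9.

6

The elements of order 9 are: r, r^2, r^4, r^5, r^7, r^8.
That's 6.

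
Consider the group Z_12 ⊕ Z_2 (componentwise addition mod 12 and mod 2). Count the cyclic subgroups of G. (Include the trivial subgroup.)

12

Each element a generates a cyclic subgroup ⟨a⟩; distinct elements may generate the same one (a cyclic group of order d has φ(d) generators).
Cyclic subgroups by order — order 1: 1; order 2: 3; order 3: 1; order 4: 2; order 6: 3; order 12: 2.
Total: 12.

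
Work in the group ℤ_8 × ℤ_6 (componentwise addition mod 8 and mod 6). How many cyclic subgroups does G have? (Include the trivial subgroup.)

16

Each element a generates a cyclic subgroup ⟨a⟩; distinct elements may generate the same one (a cyclic group of order d has φ(d) generators).
Cyclic subgroups by order — order 1: 1; order 2: 3; order 3: 1; order 4: 2; order 6: 3; order 8: 2; order 12: 2; order 24: 2.
Total: 16.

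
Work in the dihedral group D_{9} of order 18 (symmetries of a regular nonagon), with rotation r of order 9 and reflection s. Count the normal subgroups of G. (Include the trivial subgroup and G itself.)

4

G has 16 subgroups. Checking conjugation-invariance by order — order 1: 1/1 normal; order 2: 0/9 normal; order 3: 1/1 normal; order 6: 0/3 normal; order 9: 1/1 normal; order 18: 1/1 normal.
Total normal subgroups: 4.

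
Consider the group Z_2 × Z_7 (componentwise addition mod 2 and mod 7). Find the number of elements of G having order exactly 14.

6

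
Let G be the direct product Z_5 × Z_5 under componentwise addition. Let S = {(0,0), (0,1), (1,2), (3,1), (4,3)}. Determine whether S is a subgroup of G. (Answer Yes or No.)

No

(0,1) ∈ S but its inverse (0,4) ∉ S, so S is not a subgroup.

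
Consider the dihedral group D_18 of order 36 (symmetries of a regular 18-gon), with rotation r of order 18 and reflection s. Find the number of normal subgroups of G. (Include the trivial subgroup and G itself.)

G has 45 subgroups. Checking conjugation-invariance by order — order 1: 1/1 normal; order 2: 1/19 normal; order 3: 1/1 normal; order 4: 0/9 normal; order 6: 1/7 normal; order 9: 1/1 normal; order 12: 0/3 normal; order 18: 3/3 normal; order 36: 1/1 normal.
Total normal subgroups: 9.

9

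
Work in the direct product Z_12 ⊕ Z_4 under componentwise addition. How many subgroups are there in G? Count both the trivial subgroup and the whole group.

|G| = 48, so by Lagrange every subgroup order divides 48. Divisors: 1, 2, 3, 4, 6, 8, 12, 16, 24, 48.
Subgroups by order — order 1: 1; order 2: 3; order 3: 1; order 4: 7; order 6: 3; order 8: 3; order 12: 7; order 16: 1; order 24: 3; order 48: 1.
Total: 1 + 3 + 1 + 7 + 3 + 3 + 7 + 1 + 3 + 1 = 30.

30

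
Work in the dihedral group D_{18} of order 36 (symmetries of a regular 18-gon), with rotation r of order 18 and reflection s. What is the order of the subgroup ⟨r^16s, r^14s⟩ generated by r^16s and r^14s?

|⟨r^16s⟩| = 2 and |⟨r^14s⟩| = 2, so |H| is a multiple of lcm(2, 2) = 2 and divides |G| = 36.
Closing under the operation: H = {e, r^2, r^4, r^6, r^8, r^10, r^12, r^14, r^16, s, r^2s, r^4s, r^6s, r^8s, r^10s, r^12s, r^14s, r^16s}, so |H| = 18.

18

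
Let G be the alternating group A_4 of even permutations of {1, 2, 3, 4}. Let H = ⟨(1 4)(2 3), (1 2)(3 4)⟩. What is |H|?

4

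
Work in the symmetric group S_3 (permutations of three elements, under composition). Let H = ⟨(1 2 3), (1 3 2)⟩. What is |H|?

3

|⟨(1 2 3)⟩| = 3 and |⟨(1 3 2)⟩| = 3, so |H| is a multiple of lcm(3, 3) = 3 and divides |G| = 6.
Closing under the operation: H = {e, (1 2 3), (1 3 2)}, so |H| = 3.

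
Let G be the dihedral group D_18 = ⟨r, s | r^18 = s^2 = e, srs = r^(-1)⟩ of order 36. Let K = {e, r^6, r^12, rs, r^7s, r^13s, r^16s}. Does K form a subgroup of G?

|K| = 7 does not divide |G| = 36, so by Lagrange K is not a subgroup.

No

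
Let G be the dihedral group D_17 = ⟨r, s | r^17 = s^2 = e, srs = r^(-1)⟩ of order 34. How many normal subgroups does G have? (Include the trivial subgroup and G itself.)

3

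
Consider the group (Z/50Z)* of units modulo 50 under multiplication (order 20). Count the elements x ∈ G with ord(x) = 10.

4

The elements of order 10 are: 9, 19, 29, 39.
That's 4.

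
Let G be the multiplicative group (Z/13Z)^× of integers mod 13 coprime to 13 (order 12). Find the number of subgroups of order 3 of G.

1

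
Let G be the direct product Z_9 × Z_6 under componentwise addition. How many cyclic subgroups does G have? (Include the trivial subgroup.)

16

Group the elements of G by the cyclic subgroup they generate; each cyclic subgroup of order d accounts for φ(d) elements.
Cyclic subgroups by order — order 1: 1; order 2: 1; order 3: 4; order 6: 4; order 9: 3; order 18: 3.
Total: 16.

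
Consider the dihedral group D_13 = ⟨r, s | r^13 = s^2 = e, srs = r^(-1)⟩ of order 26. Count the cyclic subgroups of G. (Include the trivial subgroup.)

A cyclic subgroup of order d is generated by each of its φ(d) elements of order d, so the cyclic subgroups of order d number (#elements of order d)/φ(d).
Cyclic subgroups by order — order 1: 1; order 2: 13; order 13: 1.
Total: 15.

15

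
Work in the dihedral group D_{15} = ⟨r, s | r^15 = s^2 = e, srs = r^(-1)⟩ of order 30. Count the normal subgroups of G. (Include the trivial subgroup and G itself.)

5

G has 28 subgroups. Checking conjugation-invariance by order — order 1: 1/1 normal; order 2: 0/15 normal; order 3: 1/1 normal; order 5: 1/1 normal; order 6: 0/5 normal; order 10: 0/3 normal; order 15: 1/1 normal; order 30: 1/1 normal.
Total normal subgroups: 5.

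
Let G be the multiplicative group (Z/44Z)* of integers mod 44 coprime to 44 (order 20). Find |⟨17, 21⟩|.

|⟨17⟩| = 10 and |⟨21⟩| = 2, so |H| is a multiple of lcm(10, 2) = 10 and divides |G| = 20.
Closing under the operation: H = {1, 5, 9, 13, 17, 21, 25, 29, 37, 41}, so |H| = 10.

10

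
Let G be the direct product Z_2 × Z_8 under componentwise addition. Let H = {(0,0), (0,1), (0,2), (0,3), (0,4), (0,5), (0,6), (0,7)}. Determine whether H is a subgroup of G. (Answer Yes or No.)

Yes

|H| = 8 divides |G| = 16, consistent with Lagrange.
H contains the identity, every element's inverse is in H, and H is closed under +: it is a subgroup.
In fact H = ⟨(0,1)⟩.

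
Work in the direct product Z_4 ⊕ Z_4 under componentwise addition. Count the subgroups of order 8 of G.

3

|G| = 16 and 8 | 16, so subgroups of order 8 are possible by Lagrange.
The subgroups of order 8 are: {(0,0), (0,1), (0,2), (0,3), (2,0), (2,1), (2,2), (2,3)}; {(0,0), (0,2), (1,0), (1,2), (2,0), (2,2), (3,0), (3,2)}; {(0,0), (0,2), (1,1), (1,3), (2,0), (2,2), (3,1), (3,3)}.
So G has 3 subgroups of order 8.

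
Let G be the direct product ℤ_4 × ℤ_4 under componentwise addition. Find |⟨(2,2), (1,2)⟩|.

|⟨(2,2)⟩| = 2 and |⟨(1,2)⟩| = 4, so |H| is a multiple of lcm(2, 4) = 4 and divides |G| = 16.
Closing under the operation: H = {(0,0), (0,2), (1,0), (1,2), (2,0), (2,2), (3,0), (3,2)}, so |H| = 8.

8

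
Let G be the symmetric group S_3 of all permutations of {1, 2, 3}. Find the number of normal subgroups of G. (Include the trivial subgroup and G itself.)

3

G has 6 subgroups. Checking conjugation-invariance by order — order 1: 1/1 normal; order 2: 0/3 normal; order 3: 1/1 normal; order 6: 1/1 normal.
Total normal subgroups: 3.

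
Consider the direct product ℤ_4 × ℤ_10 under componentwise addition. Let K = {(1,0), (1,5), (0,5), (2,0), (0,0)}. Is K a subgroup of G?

No

(1,5) ∈ K but its inverse (3,5) ∉ K, so K is not a subgroup.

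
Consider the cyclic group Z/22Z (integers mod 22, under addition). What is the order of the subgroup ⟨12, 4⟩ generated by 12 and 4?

|⟨12⟩| = 11 and |⟨4⟩| = 11, so |H| is a multiple of lcm(11, 11) = 11 and divides |G| = 22.
Closing under the operation: H = {0, 2, 4, 6, 8, 10, 12, 14, 16, 18, 20}, so |H| = 11.

11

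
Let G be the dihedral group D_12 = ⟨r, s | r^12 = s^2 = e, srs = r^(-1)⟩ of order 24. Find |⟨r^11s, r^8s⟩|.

8

|⟨r^11s⟩| = 2 and |⟨r^8s⟩| = 2, so |H| is a multiple of lcm(2, 2) = 2 and divides |G| = 24.
Closing under the operation: H = {e, r^3, r^6, r^9, r^2s, r^5s, r^8s, r^11s}, so |H| = 8.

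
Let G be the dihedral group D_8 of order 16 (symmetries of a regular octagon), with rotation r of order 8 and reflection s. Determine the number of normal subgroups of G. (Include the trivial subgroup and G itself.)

G has 19 subgroups. Checking conjugation-invariance by order — order 1: 1/1 normal; order 2: 1/9 normal; order 4: 1/5 normal; order 8: 3/3 normal; order 16: 1/1 normal.
Total normal subgroups: 7.

7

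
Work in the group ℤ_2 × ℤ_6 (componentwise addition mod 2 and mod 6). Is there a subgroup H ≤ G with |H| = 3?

Yes

3 | 12. A subgroup of order 3 is {(0,0), (0,2), (0,4)}.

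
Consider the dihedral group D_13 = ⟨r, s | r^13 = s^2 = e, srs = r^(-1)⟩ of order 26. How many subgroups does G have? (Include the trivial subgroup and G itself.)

|G| = 26, so by Lagrange every subgroup order divides 26. Divisors: 1, 2, 13, 26.
Subgroups by order — order 1: 1; order 2: 13; order 13: 1; order 26: 1.
Total: 1 + 13 + 1 + 1 = 16.

16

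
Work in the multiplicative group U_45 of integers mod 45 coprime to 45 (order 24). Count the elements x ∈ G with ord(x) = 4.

4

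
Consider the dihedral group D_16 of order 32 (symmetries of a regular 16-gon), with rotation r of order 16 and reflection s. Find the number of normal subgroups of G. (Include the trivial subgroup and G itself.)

8

G has 36 subgroups. Checking conjugation-invariance by order — order 1: 1/1 normal; order 2: 1/17 normal; order 4: 1/9 normal; order 8: 1/5 normal; order 16: 3/3 normal; order 32: 1/1 normal.
Total normal subgroups: 8.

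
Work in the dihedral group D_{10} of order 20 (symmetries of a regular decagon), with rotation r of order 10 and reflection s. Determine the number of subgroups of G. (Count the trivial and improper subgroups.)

22

|G| = 20, so by Lagrange every subgroup order divides 20. Divisors: 1, 2, 4, 5, 10, 20.
Subgroups by order — order 1: 1; order 2: 11; order 4: 5; order 5: 1; order 10: 3; order 20: 1.
Total: 1 + 11 + 5 + 1 + 3 + 1 = 22.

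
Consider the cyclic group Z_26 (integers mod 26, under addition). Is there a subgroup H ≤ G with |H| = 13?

Yes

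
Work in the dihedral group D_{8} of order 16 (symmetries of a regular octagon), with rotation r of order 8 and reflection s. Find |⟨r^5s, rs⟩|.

4

|⟨r^5s⟩| = 2 and |⟨rs⟩| = 2, so |H| is a multiple of lcm(2, 2) = 2 and divides |G| = 16.
Closing under the operation: H = {e, r^4, rs, r^5s}, so |H| = 4.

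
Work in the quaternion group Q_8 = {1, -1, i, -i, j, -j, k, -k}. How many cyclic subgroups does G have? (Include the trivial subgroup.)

5

Group the elements of G by the cyclic subgroup they generate; each cyclic subgroup of order d accounts for φ(d) elements.
Cyclic subgroups by order — order 1: 1; order 2: 1; order 4: 3.
Total: 5.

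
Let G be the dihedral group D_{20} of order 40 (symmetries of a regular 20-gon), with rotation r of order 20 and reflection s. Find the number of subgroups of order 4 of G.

|G| = 40 and 4 | 40, so subgroups of order 4 are possible by Lagrange.
The subgroups of order 4 are: {e, r^10, s, r^10s}; {e, r^10, rs, r^11s}; {e, r^10, r^2s, r^12s}; {e, r^10, r^3s, r^13s}; … (11 in all).
So G has 11 subgroups of order 4.

11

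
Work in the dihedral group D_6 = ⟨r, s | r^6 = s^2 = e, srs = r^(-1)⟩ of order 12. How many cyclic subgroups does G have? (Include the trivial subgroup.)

10

A cyclic subgroup of order d is generated by each of its φ(d) elements of order d, so the cyclic subgroups of order d number (#elements of order d)/φ(d).
Cyclic subgroups by order — order 1: 1; order 2: 7; order 3: 1; order 6: 1.
Total: 10.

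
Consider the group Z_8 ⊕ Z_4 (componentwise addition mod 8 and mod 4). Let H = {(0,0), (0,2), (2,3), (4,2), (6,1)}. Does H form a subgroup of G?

|H| = 5 does not divide |G| = 32, so by Lagrange H is not a subgroup.

No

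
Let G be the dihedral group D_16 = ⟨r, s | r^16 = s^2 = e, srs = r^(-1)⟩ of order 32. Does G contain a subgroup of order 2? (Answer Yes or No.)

2 | 32. A subgroup of order 2 is {e, r^10s}.

Yes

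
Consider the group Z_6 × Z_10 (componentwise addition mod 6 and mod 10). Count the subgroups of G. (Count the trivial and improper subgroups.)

|G| = 60, so by Lagrange every subgroup order divides 60. Divisors: 1, 2, 3, 4, 5, 6, 10, 12, 15, 20, 30, 60.
Subgroups by order — order 1: 1; order 2: 3; order 3: 1; order 4: 1; order 5: 1; order 6: 3; order 10: 3; order 12: 1; order 15: 1; order 20: 1; order 30: 3; order 60: 1.
Total: 1 + 3 + 1 + 1 + 1 + 3 + 3 + 1 + 1 + 1 + 3 + 1 = 20.

20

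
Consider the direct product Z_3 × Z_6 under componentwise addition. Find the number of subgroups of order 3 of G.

4

|G| = 18 and 3 | 18, so subgroups of order 3 are possible by Lagrange.
The subgroups of order 3 are: {(0,0), (0,2), (0,4)}; {(0,0), (1,0), (2,0)}; {(0,0), (1,2), (2,4)}; {(0,0), (1,4), (2,2)}.
So G has 4 subgroups of order 3.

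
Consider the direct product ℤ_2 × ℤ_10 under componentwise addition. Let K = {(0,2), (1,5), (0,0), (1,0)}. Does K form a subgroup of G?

(0,2) ∈ K but its inverse (0,8) ∉ K, so K is not a subgroup.

No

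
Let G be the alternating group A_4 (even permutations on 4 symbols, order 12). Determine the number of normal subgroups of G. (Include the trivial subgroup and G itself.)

G has 10 subgroups. Checking conjugation-invariance by order — order 1: 1/1 normal; order 2: 0/3 normal; order 3: 0/4 normal; order 4: 1/1 normal; order 12: 1/1 normal.
Total normal subgroups: 3.

3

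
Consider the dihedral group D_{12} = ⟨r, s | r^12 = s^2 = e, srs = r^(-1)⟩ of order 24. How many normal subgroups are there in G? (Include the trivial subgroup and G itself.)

G has 34 subgroups. Checking conjugation-invariance by order — order 1: 1/1 normal; order 2: 1/13 normal; order 3: 1/1 normal; order 4: 1/7 normal; order 6: 1/5 normal; order 8: 0/3 normal; order 12: 3/3 normal; order 24: 1/1 normal.
Total normal subgroups: 9.

9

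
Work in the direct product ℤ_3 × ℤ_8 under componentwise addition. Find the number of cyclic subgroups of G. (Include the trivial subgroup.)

8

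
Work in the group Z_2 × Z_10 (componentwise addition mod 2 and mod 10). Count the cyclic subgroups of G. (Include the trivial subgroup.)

8

A cyclic subgroup of order d is generated by each of its φ(d) elements of order d, so the cyclic subgroups of order d number (#elements of order d)/φ(d).
Cyclic subgroups by order — order 1: 1; order 2: 3; order 5: 1; order 10: 3.
Total: 8.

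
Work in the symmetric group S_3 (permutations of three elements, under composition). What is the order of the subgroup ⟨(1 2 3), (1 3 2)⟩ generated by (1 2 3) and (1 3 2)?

|⟨(1 2 3)⟩| = 3 and |⟨(1 3 2)⟩| = 3, so |H| is a multiple of lcm(3, 3) = 3 and divides |G| = 6.
Closing under the operation: H = {e, (1 2 3), (1 3 2)}, so |H| = 3.

3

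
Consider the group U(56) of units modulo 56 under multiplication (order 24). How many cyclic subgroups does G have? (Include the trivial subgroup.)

16

Each element a generates a cyclic subgroup ⟨a⟩; distinct elements may generate the same one (a cyclic group of order d has φ(d) generators).
Cyclic subgroups by order — order 1: 1; order 2: 7; order 3: 1; order 6: 7.
Total: 16.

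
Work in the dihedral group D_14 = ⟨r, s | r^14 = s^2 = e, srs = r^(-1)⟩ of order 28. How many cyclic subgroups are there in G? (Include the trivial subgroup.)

18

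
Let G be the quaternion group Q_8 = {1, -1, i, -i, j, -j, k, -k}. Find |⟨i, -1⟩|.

|⟨i⟩| = 4 and |⟨-1⟩| = 2, so |H| is a multiple of lcm(4, 2) = 4 and divides |G| = 8.
Closing under the operation: H = {1, -1, i, -i}, so |H| = 4.

4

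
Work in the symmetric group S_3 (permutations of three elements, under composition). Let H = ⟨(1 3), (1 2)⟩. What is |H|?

6

|⟨(1 3)⟩| = 2 and |⟨(1 2)⟩| = 2, so |H| is a multiple of lcm(2, 2) = 2 and divides |G| = 6.
Closing {(1 3), (1 2)} under the group operation gives all of G, so |H| = 6.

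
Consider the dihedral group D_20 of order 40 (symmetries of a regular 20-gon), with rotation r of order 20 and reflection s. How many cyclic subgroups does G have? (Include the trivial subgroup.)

26

A cyclic subgroup of order d is generated by each of its φ(d) elements of order d, so the cyclic subgroups of order d number (#elements of order d)/φ(d).
Cyclic subgroups by order — order 1: 1; order 2: 21; order 4: 1; order 5: 1; order 10: 1; order 20: 1.
Total: 26.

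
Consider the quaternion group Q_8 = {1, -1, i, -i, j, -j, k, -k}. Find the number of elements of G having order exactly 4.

6

The elements of order 4 are: i, -i, j, -j, k, -k.
That's 6.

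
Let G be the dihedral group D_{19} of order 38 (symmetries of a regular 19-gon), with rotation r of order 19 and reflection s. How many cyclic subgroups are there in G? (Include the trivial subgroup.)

21

A cyclic subgroup of order d is generated by each of its φ(d) elements of order d, so the cyclic subgroups of order d number (#elements of order d)/φ(d).
Cyclic subgroups by order — order 1: 1; order 2: 19; order 19: 1.
Total: 21.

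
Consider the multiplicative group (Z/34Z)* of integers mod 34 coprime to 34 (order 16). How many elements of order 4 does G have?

2

The elements of order 4 are: 13, 21.
That's 2.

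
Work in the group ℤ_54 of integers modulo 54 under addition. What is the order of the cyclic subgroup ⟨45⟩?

In ℤ_54, the order of an element a is n/gcd(a, n).
gcd(45, 54) = 9, so |⟨45⟩| = 54/9 = 6.

6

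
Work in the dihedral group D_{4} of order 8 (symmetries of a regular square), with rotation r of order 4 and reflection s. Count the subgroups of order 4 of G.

3

|G| = 8 and 4 | 8, so subgroups of order 4 are possible by Lagrange.
The subgroups of order 4 are: {e, r, r^2, r^3}; {e, r^2, s, r^2s}; {e, r^2, rs, r^3s}.
So G has 3 subgroups of order 4.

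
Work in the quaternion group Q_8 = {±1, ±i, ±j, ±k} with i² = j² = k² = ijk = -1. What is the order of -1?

Computing powers of -1: the smallest k with (-1)^k = e is k = 2.

2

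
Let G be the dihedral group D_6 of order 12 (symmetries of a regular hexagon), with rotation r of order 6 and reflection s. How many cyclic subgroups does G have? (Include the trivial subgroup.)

Each element a generates a cyclic subgroup ⟨a⟩; distinct elements may generate the same one (a cyclic group of order d has φ(d) generators).
Cyclic subgroups by order — order 1: 1; order 2: 7; order 3: 1; order 6: 1.
Total: 10.

10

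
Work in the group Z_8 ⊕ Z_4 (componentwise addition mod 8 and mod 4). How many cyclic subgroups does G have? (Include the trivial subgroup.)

14

Each element a generates a cyclic subgroup ⟨a⟩; distinct elements may generate the same one (a cyclic group of order d has φ(d) generators).
Cyclic subgroups by order — order 1: 1; order 2: 3; order 4: 6; order 8: 4.
Total: 14.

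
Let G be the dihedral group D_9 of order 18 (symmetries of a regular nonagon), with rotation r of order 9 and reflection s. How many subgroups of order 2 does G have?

|G| = 18 and 2 | 18, so subgroups of order 2 are possible by Lagrange.
The subgroups of order 2 are: {e, r^2s}; {e, r^3s}; {e, r^4s}; {e, r^5s}; … (9 in all).
So G has 9 subgroups of order 2.

9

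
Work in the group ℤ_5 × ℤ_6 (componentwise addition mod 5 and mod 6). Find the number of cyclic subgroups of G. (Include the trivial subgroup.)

Each element a generates a cyclic subgroup ⟨a⟩; distinct elements may generate the same one (a cyclic group of order d has φ(d) generators).
Cyclic subgroups by order — order 1: 1; order 2: 1; order 3: 1; order 5: 1; order 6: 1; order 10: 1; order 15: 1; order 30: 1.
Total: 8.

8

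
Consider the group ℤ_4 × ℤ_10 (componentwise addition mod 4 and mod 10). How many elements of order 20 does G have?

16

An element (a,b) has order lcm(ord(a), ord(b)); count pairs with lcm equal to 20.
Enumerating gives 16 such elements.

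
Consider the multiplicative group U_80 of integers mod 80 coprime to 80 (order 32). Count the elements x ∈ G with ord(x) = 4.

24

Enumerating element orders in G gives 24 elements of order 4.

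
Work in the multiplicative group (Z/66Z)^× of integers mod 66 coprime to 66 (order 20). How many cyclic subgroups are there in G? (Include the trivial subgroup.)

8

Group the elements of G by the cyclic subgroup they generate; each cyclic subgroup of order d accounts for φ(d) elements.
Cyclic subgroups by order — order 1: 1; order 2: 3; order 5: 1; order 10: 3.
Total: 8.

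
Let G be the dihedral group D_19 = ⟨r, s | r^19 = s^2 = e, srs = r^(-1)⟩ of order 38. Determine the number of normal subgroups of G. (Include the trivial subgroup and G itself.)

3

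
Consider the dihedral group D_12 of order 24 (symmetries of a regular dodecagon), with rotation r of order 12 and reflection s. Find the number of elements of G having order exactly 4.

The elements of order 4 are: r^3, r^9.
That's 2.

2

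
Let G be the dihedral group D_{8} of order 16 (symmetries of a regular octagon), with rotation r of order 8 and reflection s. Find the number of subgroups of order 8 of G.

3

|G| = 16 and 8 | 16, so subgroups of order 8 are possible by Lagrange.
The subgroups of order 8 are: {e, r, r^2, r^3, r^4, r^5, r^6, r^7}; {e, r^2, r^4, r^6, s, r^2s, r^4s, r^6s}; {e, r^2, r^4, r^6, rs, r^3s, r^5s, r^7s}.
So G has 3 subgroups of order 8.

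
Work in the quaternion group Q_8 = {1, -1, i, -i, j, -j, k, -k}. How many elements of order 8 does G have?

0

No element of G has order 8 (even though 8 | 8).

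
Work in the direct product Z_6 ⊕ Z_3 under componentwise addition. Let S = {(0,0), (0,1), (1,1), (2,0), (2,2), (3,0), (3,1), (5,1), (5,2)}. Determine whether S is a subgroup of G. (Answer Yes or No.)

No

(0,1) ∈ S but its inverse (0,2) ∉ S, so S is not a subgroup.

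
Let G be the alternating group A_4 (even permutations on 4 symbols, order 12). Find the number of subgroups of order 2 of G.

3

|G| = 12 and 2 | 12, so subgroups of order 2 are possible by Lagrange.
The subgroups of order 2 are: {e, (1 2)(3 4)}; {e, (1 3)(2 4)}; {e, (1 4)(2 3)}.
So G has 3 subgroups of order 2.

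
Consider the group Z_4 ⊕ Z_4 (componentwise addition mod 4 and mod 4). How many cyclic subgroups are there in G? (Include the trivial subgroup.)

Group the elements of G by the cyclic subgroup they generate; each cyclic subgroup of order d accounts for φ(d) elements.
Cyclic subgroups by order — order 1: 1; order 2: 3; order 4: 6.
Total: 10.

10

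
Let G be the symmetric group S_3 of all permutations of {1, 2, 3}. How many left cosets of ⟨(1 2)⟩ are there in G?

|⟨(1 2)⟩| = 2 and |G| = 6.
By Lagrange, [G : H] = |G|/|H| = 6/2 = 3.

3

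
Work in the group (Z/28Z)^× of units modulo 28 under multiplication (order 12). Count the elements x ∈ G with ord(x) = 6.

6

The elements of order 6 are: 3, 5, 11, 17, 19, 23.
That's 6.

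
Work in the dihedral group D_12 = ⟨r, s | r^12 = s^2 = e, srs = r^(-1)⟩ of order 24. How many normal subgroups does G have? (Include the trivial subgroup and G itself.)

G has 34 subgroups. Checking conjugation-invariance by order — order 1: 1/1 normal; order 2: 1/13 normal; order 3: 1/1 normal; order 4: 1/7 normal; order 6: 1/5 normal; order 8: 0/3 normal; order 12: 3/3 normal; order 24: 1/1 normal.
Total normal subgroups: 9.

9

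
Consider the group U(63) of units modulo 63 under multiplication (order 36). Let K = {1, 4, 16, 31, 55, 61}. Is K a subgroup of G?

|K| = 6 divides |G| = 36, consistent with Lagrange.
K contains the identity, every element's inverse is in K, and K is closed under ·: it is a subgroup.
In fact K = ⟨61⟩.

Yes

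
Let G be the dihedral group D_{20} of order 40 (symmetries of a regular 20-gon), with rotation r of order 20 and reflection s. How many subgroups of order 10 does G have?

|G| = 40 and 10 | 40, so subgroups of order 10 are possible by Lagrange.
The subgroups of order 10 are: {e, r^2, r^4, r^6, r^8, r^10, r^12, r^14, r^16, r^18}; {e, r^4, r^8, r^12, r^16, r^2s, r^6s, r^10s, r^14s, r^18s}; {e, r^4, r^8, r^12, r^16, r^3s, r^7s, r^11s, r^15s, r^19s}; {e, r^4, r^8, r^12, r^16, s, r^4s, r^8s, r^12s, r^16s}; … (5 in all).
So G has 5 subgroups of order 10.

5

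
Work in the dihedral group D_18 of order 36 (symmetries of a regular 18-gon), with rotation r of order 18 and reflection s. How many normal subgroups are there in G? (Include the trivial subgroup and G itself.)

9

G has 45 subgroups. Checking conjugation-invariance by order — order 1: 1/1 normal; order 2: 1/19 normal; order 3: 1/1 normal; order 4: 0/9 normal; order 6: 1/7 normal; order 9: 1/1 normal; order 12: 0/3 normal; order 18: 3/3 normal; order 36: 1/1 normal.
Total normal subgroups: 9.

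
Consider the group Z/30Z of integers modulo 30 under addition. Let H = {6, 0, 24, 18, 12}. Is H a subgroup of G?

|H| = 5 divides |G| = 30, consistent with Lagrange.
H contains the identity, every element's inverse is in H, and H is closed under +: it is a subgroup.
In fact H = ⟨18⟩.

Yes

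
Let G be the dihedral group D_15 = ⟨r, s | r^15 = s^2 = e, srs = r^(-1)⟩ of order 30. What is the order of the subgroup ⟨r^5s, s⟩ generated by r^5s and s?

6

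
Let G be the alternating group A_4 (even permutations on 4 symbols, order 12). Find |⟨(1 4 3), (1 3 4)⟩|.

|⟨(1 4 3)⟩| = 3 and |⟨(1 3 4)⟩| = 3, so |H| is a multiple of lcm(3, 3) = 3 and divides |G| = 12.
Closing under the operation: H = {e, (1 3 4), (1 4 3)}, so |H| = 3.

3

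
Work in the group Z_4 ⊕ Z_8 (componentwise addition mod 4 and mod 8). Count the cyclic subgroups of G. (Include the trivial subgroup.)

Each element a generates a cyclic subgroup ⟨a⟩; distinct elements may generate the same one (a cyclic group of order d has φ(d) generators).
Cyclic subgroups by order — order 1: 1; order 2: 3; order 4: 6; order 8: 4.
Total: 14.

14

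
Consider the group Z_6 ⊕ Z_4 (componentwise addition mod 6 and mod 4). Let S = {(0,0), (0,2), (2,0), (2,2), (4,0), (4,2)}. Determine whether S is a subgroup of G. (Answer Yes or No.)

|S| = 6 divides |G| = 24, consistent with Lagrange.
S contains the identity, every element's inverse is in S, and S is closed under +: it is a subgroup.
In fact S = ⟨(2,2)⟩.

Yes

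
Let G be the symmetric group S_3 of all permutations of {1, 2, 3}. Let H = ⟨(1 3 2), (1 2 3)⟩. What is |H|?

|⟨(1 3 2)⟩| = 3 and |⟨(1 2 3)⟩| = 3, so |H| is a multiple of lcm(3, 3) = 3 and divides |G| = 6.
Closing under the operation: H = {e, (1 2 3), (1 3 2)}, so |H| = 3.

3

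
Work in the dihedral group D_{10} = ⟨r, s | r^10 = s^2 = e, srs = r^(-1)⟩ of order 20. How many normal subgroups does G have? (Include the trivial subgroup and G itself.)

G has 22 subgroups. Checking conjugation-invariance by order — order 1: 1/1 normal; order 2: 1/11 normal; order 4: 0/5 normal; order 5: 1/1 normal; order 10: 3/3 normal; order 20: 1/1 normal.
Total normal subgroups: 7.

7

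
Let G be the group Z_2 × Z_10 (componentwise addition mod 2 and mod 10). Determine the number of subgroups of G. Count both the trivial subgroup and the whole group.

|G| = 20, so by Lagrange every subgroup order divides 20. Divisors: 1, 2, 4, 5, 10, 20.
Subgroups by order — order 1: 1; order 2: 3; order 4: 1; order 5: 1; order 10: 3; order 20: 1.
Total: 1 + 3 + 1 + 1 + 3 + 1 = 10.

10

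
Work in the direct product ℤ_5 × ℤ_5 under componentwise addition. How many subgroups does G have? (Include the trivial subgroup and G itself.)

|G| = 25, so by Lagrange every subgroup order divides 25. Divisors: 1, 5, 25.
Subgroups by order — order 1: 1; order 5: 6; order 25: 1.
Total: 1 + 6 + 1 = 8.

8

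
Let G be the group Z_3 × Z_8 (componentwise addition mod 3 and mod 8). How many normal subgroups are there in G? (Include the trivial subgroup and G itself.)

G is abelian, so every subgroup is normal.
G has 8 subgroups in total, hence 8 normal subgroups.

8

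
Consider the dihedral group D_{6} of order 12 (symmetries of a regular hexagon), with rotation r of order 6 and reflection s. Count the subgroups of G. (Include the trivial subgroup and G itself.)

|G| = 12, so by Lagrange every subgroup order divides 12. Divisors: 1, 2, 3, 4, 6, 12.
Subgroups by order — order 1: 1; order 2: 7; order 3: 1; order 4: 3; order 6: 3; order 12: 1.
Total: 1 + 7 + 1 + 3 + 3 + 1 = 16.

16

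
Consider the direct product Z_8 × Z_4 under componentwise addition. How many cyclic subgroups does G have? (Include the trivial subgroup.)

14

A cyclic subgroup of order d is generated by each of its φ(d) elements of order d, so the cyclic subgroups of order d number (#elements of order d)/φ(d).
Cyclic subgroups by order — order 1: 1; order 2: 3; order 4: 6; order 8: 4.
Total: 14.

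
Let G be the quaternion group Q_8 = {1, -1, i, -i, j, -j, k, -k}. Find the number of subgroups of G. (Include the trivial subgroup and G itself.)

|G| = 8, so by Lagrange every subgroup order divides 8. Divisors: 1, 2, 4, 8.
Subgroups by order — order 1: 1; order 2: 1; order 4: 3; order 8: 1.
Total: 1 + 1 + 3 + 1 = 6.

6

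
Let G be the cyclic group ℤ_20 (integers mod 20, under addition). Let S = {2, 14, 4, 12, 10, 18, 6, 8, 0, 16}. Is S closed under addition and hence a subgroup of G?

Yes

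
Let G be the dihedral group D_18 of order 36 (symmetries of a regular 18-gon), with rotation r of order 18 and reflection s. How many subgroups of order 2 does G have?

|G| = 36 and 2 | 36, so subgroups of order 2 are possible by Lagrange.
The subgroups of order 2 are: {e, r^10s}; {e, r^11s}; {e, r^12s}; {e, r^13s}; … (19 in all).
So G has 19 subgroups of order 2.

19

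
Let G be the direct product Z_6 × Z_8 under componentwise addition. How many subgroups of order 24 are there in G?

3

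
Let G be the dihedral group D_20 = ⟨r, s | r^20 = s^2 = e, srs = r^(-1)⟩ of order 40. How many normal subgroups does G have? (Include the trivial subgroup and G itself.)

G has 48 subgroups. Checking conjugation-invariance by order — order 1: 1/1 normal; order 2: 1/21 normal; order 4: 1/11 normal; order 5: 1/1 normal; order 8: 0/5 normal; order 10: 1/5 normal; order 20: 3/3 normal; order 40: 1/1 normal.
Total normal subgroups: 9.

9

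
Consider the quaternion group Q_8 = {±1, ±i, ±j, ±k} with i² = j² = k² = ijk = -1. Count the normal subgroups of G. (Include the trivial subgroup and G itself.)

G has 6 subgroups. Checking conjugation-invariance by order — order 1: 1/1 normal; order 2: 1/1 normal; order 4: 3/3 normal; order 8: 1/1 normal.
Total normal subgroups: 6.

6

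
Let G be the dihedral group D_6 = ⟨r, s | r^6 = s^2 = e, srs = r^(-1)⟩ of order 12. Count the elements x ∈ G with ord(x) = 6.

The elements of order 6 are: r, r^5.
That's 2.

2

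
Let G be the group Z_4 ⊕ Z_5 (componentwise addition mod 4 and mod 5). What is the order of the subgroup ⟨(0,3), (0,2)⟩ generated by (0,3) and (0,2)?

5

|⟨(0,3)⟩| = 5 and |⟨(0,2)⟩| = 5, so |H| is a multiple of lcm(5, 5) = 5 and divides |G| = 20.
Closing under the operation: H = {(0,0), (0,1), (0,2), (0,3), (0,4)}, so |H| = 5.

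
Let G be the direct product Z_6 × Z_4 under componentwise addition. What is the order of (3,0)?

2

The order of (3,0) in Z_6 × Z_4 is lcm(ord(3) in Z_6, ord(0) in Z_4).
ord(3) = 2 and ord(0) = 1, so |⟨(3,0)⟩| = lcm(2, 1) = 2.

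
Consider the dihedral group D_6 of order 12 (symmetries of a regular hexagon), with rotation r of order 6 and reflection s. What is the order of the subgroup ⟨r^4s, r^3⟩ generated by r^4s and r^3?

4

|⟨r^4s⟩| = 2 and |⟨r^3⟩| = 2, so |H| is a multiple of lcm(2, 2) = 2 and divides |G| = 12.
Closing under the operation: H = {e, r^3, rs, r^4s}, so |H| = 4.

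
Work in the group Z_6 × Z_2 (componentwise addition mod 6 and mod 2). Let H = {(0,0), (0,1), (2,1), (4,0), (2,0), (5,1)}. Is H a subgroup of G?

(2,1) ∈ H but its inverse (4,1) ∉ H, so H is not a subgroup.

No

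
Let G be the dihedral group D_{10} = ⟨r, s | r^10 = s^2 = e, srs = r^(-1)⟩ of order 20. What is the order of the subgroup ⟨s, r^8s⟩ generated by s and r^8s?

|⟨s⟩| = 2 and |⟨r^8s⟩| = 2, so |H| is a multiple of lcm(2, 2) = 2 and divides |G| = 20.
Closing under the operation: H = {e, r^2, r^4, r^6, r^8, s, r^2s, r^4s, r^6s, r^8s}, so |H| = 10.

10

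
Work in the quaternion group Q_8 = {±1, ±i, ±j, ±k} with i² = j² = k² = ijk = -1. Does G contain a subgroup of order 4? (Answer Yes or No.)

Yes

4 | 8. A subgroup of order 4 is {1, -1, i, -i}.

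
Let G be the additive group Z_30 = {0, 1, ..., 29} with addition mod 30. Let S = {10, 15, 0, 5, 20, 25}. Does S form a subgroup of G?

|S| = 6 divides |G| = 30, consistent with Lagrange.
S contains the identity, every element's inverse is in S, and S is closed under +: it is a subgroup.
In fact S = ⟨5⟩.

Yes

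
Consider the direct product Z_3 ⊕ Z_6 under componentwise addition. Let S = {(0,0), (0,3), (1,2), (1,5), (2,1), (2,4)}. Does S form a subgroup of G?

Yes

|S| = 6 divides |G| = 18, consistent with Lagrange.
S contains the identity, every element's inverse is in S, and S is closed under +: it is a subgroup.
In fact S = ⟨(2,1)⟩.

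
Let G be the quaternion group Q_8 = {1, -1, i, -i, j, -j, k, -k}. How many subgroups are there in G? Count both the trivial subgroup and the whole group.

|G| = 8, so by Lagrange every subgroup order divides 8. Divisors: 1, 2, 4, 8.
Subgroups by order — order 1: 1; order 2: 1; order 4: 3; order 8: 1.
Total: 1 + 1 + 3 + 1 = 6.

6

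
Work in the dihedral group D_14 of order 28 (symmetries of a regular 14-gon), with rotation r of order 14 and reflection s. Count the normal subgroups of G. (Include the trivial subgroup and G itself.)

G has 28 subgroups. Checking conjugation-invariance by order — order 1: 1/1 normal; order 2: 1/15 normal; order 4: 0/7 normal; order 7: 1/1 normal; order 14: 3/3 normal; order 28: 1/1 normal.
Total normal subgroups: 7.

7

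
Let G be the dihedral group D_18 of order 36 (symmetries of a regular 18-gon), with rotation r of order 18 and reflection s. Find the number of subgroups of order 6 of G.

|G| = 36 and 6 | 36, so subgroups of order 6 are possible by Lagrange.
The subgroups of order 6 are: {e, r^6, r^12, r^4s, r^10s, r^16s}; {e, r^6, r^12, r^5s, r^11s, r^17s}; {e, r^6, r^12, s, r^6s, r^12s}; {e, r^6, r^12, rs, r^7s, r^13s}; … (7 in all).
So G has 7 subgroups of order 6.

7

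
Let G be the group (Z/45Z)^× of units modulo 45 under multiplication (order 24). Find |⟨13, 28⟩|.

12

|⟨13⟩| = 12 and |⟨28⟩| = 4, so |H| is a multiple of lcm(12, 4) = 12 and divides |G| = 24.
Closing under the operation: H = {1, 4, 7, 13, 16, 19, 22, 28, 31, 34, 37, 43}, so |H| = 12.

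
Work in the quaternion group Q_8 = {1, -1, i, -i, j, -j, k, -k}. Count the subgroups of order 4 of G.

3

|G| = 8 and 4 | 8, so subgroups of order 4 are possible by Lagrange.
The subgroups of order 4 are: {1, -1, i, -i}; {1, -1, j, -j}; {1, -1, k, -k}.
So G has 3 subgroups of order 4.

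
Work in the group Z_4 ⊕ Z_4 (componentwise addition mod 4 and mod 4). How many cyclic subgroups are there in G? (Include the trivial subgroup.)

Group the elements of G by the cyclic subgroup they generate; each cyclic subgroup of order d accounts for φ(d) elements.
Cyclic subgroups by order — order 1: 1; order 2: 3; order 4: 6.
Total: 10.

10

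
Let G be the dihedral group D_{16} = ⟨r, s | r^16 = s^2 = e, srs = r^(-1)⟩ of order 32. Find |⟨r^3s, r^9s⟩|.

16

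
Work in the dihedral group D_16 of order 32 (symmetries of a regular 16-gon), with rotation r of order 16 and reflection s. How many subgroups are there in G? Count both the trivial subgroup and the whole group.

|G| = 32, so by Lagrange every subgroup order divides 32. Divisors: 1, 2, 4, 8, 16, 32.
Subgroups by order — order 1: 1; order 2: 17; order 4: 9; order 8: 5; order 16: 3; order 32: 1.
Total: 1 + 17 + 9 + 5 + 3 + 1 = 36.

36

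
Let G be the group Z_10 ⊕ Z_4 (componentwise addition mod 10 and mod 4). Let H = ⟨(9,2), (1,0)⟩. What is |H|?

|⟨(9,2)⟩| = 10 and |⟨(1,0)⟩| = 10, so |H| is a multiple of lcm(10, 10) = 10 and divides |G| = 40.
Closing under the operation: H = {(0,0), (0,2), (1,0), (1,2), (2,0), (2,2), (3,0), (3,2), (4,0), (4,2), (5,0), (5,2), (6,0), (6,2), (7,0), (7,2), (8,0), (8,2), (9,0), (9,2)}, so |H| = 20.

20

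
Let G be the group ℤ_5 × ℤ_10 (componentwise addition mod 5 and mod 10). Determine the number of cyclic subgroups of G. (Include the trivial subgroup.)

14

Each element a generates a cyclic subgroup ⟨a⟩; distinct elements may generate the same one (a cyclic group of order d has φ(d) generators).
Cyclic subgroups by order — order 1: 1; order 2: 1; order 5: 6; order 10: 6.
Total: 14.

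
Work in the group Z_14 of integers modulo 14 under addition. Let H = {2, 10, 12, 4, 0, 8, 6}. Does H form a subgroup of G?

Yes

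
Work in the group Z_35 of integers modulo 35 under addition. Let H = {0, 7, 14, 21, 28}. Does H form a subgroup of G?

|H| = 5 divides |G| = 35, consistent with Lagrange.
H contains the identity, every element's inverse is in H, and H is closed under +: it is a subgroup.
In fact H = ⟨21⟩.

Yes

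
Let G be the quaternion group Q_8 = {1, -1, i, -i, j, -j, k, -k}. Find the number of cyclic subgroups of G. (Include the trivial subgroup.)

Group the elements of G by the cyclic subgroup they generate; each cyclic subgroup of order d accounts for φ(d) elements.
Cyclic subgroups by order — order 1: 1; order 2: 1; order 4: 3.
Total: 5.

5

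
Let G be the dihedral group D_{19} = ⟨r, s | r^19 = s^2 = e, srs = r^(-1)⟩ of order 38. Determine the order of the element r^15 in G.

Computing powers of r^15: the smallest k with (r^15)^k = e is k = 19.

19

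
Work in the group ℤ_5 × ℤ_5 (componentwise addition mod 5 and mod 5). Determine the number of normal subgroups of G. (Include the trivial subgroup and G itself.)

G is abelian, so every subgroup is normal.
G has 8 subgroups in total, hence 8 normal subgroups.

8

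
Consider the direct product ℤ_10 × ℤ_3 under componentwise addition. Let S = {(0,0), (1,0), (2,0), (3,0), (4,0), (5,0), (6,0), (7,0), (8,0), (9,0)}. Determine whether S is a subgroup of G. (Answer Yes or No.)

Yes

|S| = 10 divides |G| = 30, consistent with Lagrange.
S contains the identity, every element's inverse is in S, and S is closed under +: it is a subgroup.
In fact S = ⟨(9,0)⟩.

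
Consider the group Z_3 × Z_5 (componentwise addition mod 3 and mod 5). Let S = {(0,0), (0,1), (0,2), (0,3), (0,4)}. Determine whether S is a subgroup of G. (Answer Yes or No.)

Yes

|S| = 5 divides |G| = 15, consistent with Lagrange.
S contains the identity, every element's inverse is in S, and S is closed under +: it is a subgroup.
In fact S = ⟨(0,1)⟩.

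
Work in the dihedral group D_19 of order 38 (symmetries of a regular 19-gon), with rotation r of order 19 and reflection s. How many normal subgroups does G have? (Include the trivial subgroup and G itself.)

3

G has 22 subgroups. Checking conjugation-invariance by order — order 1: 1/1 normal; order 2: 0/19 normal; order 19: 1/1 normal; order 38: 1/1 normal.
Total normal subgroups: 3.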